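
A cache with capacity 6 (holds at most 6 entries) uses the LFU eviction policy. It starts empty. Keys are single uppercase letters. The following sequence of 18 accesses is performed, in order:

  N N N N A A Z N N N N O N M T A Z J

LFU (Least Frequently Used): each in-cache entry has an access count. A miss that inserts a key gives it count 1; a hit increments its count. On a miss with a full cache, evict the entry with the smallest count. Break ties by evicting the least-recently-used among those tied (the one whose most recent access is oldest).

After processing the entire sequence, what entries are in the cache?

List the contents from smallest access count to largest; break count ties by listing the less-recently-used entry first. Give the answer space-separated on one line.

Answer: M T J Z A N

Derivation:
LFU simulation (capacity=6):
  1. access N: MISS. Cache: [N(c=1)]
  2. access N: HIT, count now 2. Cache: [N(c=2)]
  3. access N: HIT, count now 3. Cache: [N(c=3)]
  4. access N: HIT, count now 4. Cache: [N(c=4)]
  5. access A: MISS. Cache: [A(c=1) N(c=4)]
  6. access A: HIT, count now 2. Cache: [A(c=2) N(c=4)]
  7. access Z: MISS. Cache: [Z(c=1) A(c=2) N(c=4)]
  8. access N: HIT, count now 5. Cache: [Z(c=1) A(c=2) N(c=5)]
  9. access N: HIT, count now 6. Cache: [Z(c=1) A(c=2) N(c=6)]
  10. access N: HIT, count now 7. Cache: [Z(c=1) A(c=2) N(c=7)]
  11. access N: HIT, count now 8. Cache: [Z(c=1) A(c=2) N(c=8)]
  12. access O: MISS. Cache: [Z(c=1) O(c=1) A(c=2) N(c=8)]
  13. access N: HIT, count now 9. Cache: [Z(c=1) O(c=1) A(c=2) N(c=9)]
  14. access M: MISS. Cache: [Z(c=1) O(c=1) M(c=1) A(c=2) N(c=9)]
  15. access T: MISS. Cache: [Z(c=1) O(c=1) M(c=1) T(c=1) A(c=2) N(c=9)]
  16. access A: HIT, count now 3. Cache: [Z(c=1) O(c=1) M(c=1) T(c=1) A(c=3) N(c=9)]
  17. access Z: HIT, count now 2. Cache: [O(c=1) M(c=1) T(c=1) Z(c=2) A(c=3) N(c=9)]
  18. access J: MISS, evict O(c=1). Cache: [M(c=1) T(c=1) J(c=1) Z(c=2) A(c=3) N(c=9)]
Total: 11 hits, 7 misses, 1 evictions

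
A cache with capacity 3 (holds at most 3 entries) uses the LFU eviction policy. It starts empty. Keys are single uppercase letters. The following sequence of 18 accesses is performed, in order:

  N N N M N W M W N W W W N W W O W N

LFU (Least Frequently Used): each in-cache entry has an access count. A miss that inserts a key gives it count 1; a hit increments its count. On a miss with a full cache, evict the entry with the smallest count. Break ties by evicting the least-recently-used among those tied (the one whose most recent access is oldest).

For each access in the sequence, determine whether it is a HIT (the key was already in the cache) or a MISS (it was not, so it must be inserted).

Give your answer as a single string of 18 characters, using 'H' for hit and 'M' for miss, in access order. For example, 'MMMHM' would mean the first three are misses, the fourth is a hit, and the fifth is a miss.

LFU simulation (capacity=3):
  1. access N: MISS. Cache: [N(c=1)]
  2. access N: HIT, count now 2. Cache: [N(c=2)]
  3. access N: HIT, count now 3. Cache: [N(c=3)]
  4. access M: MISS. Cache: [M(c=1) N(c=3)]
  5. access N: HIT, count now 4. Cache: [M(c=1) N(c=4)]
  6. access W: MISS. Cache: [M(c=1) W(c=1) N(c=4)]
  7. access M: HIT, count now 2. Cache: [W(c=1) M(c=2) N(c=4)]
  8. access W: HIT, count now 2. Cache: [M(c=2) W(c=2) N(c=4)]
  9. access N: HIT, count now 5. Cache: [M(c=2) W(c=2) N(c=5)]
  10. access W: HIT, count now 3. Cache: [M(c=2) W(c=3) N(c=5)]
  11. access W: HIT, count now 4. Cache: [M(c=2) W(c=4) N(c=5)]
  12. access W: HIT, count now 5. Cache: [M(c=2) N(c=5) W(c=5)]
  13. access N: HIT, count now 6. Cache: [M(c=2) W(c=5) N(c=6)]
  14. access W: HIT, count now 6. Cache: [M(c=2) N(c=6) W(c=6)]
  15. access W: HIT, count now 7. Cache: [M(c=2) N(c=6) W(c=7)]
  16. access O: MISS, evict M(c=2). Cache: [O(c=1) N(c=6) W(c=7)]
  17. access W: HIT, count now 8. Cache: [O(c=1) N(c=6) W(c=8)]
  18. access N: HIT, count now 7. Cache: [O(c=1) N(c=7) W(c=8)]
Total: 14 hits, 4 misses, 1 evictions

Answer: MHHMHMHHHHHHHHHMHH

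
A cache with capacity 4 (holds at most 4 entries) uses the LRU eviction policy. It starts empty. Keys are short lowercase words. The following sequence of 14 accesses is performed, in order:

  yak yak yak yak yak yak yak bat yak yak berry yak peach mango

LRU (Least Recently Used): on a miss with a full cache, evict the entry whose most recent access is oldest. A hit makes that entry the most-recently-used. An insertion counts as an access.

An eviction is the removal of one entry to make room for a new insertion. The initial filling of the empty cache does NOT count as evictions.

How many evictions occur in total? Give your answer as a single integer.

LRU simulation (capacity=4):
  1. access yak: MISS. Cache (LRU->MRU): [yak]
  2. access yak: HIT. Cache (LRU->MRU): [yak]
  3. access yak: HIT. Cache (LRU->MRU): [yak]
  4. access yak: HIT. Cache (LRU->MRU): [yak]
  5. access yak: HIT. Cache (LRU->MRU): [yak]
  6. access yak: HIT. Cache (LRU->MRU): [yak]
  7. access yak: HIT. Cache (LRU->MRU): [yak]
  8. access bat: MISS. Cache (LRU->MRU): [yak bat]
  9. access yak: HIT. Cache (LRU->MRU): [bat yak]
  10. access yak: HIT. Cache (LRU->MRU): [bat yak]
  11. access berry: MISS. Cache (LRU->MRU): [bat yak berry]
  12. access yak: HIT. Cache (LRU->MRU): [bat berry yak]
  13. access peach: MISS. Cache (LRU->MRU): [bat berry yak peach]
  14. access mango: MISS, evict bat. Cache (LRU->MRU): [berry yak peach mango]
Total: 9 hits, 5 misses, 1 evictions

Answer: 1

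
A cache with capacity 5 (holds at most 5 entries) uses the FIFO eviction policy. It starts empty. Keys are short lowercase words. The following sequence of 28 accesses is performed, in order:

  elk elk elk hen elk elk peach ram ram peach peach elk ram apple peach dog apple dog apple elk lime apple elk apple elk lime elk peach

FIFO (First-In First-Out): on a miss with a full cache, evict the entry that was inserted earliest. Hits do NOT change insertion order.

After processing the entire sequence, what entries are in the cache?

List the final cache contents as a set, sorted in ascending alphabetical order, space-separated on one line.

FIFO simulation (capacity=5):
  1. access elk: MISS. Cache (old->new): [elk]
  2. access elk: HIT. Cache (old->new): [elk]
  3. access elk: HIT. Cache (old->new): [elk]
  4. access hen: MISS. Cache (old->new): [elk hen]
  5. access elk: HIT. Cache (old->new): [elk hen]
  6. access elk: HIT. Cache (old->new): [elk hen]
  7. access peach: MISS. Cache (old->new): [elk hen peach]
  8. access ram: MISS. Cache (old->new): [elk hen peach ram]
  9. access ram: HIT. Cache (old->new): [elk hen peach ram]
  10. access peach: HIT. Cache (old->new): [elk hen peach ram]
  11. access peach: HIT. Cache (old->new): [elk hen peach ram]
  12. access elk: HIT. Cache (old->new): [elk hen peach ram]
  13. access ram: HIT. Cache (old->new): [elk hen peach ram]
  14. access apple: MISS. Cache (old->new): [elk hen peach ram apple]
  15. access peach: HIT. Cache (old->new): [elk hen peach ram apple]
  16. access dog: MISS, evict elk. Cache (old->new): [hen peach ram apple dog]
  17. access apple: HIT. Cache (old->new): [hen peach ram apple dog]
  18. access dog: HIT. Cache (old->new): [hen peach ram apple dog]
  19. access apple: HIT. Cache (old->new): [hen peach ram apple dog]
  20. access elk: MISS, evict hen. Cache (old->new): [peach ram apple dog elk]
  21. access lime: MISS, evict peach. Cache (old->new): [ram apple dog elk lime]
  22. access apple: HIT. Cache (old->new): [ram apple dog elk lime]
  23. access elk: HIT. Cache (old->new): [ram apple dog elk lime]
  24. access apple: HIT. Cache (old->new): [ram apple dog elk lime]
  25. access elk: HIT. Cache (old->new): [ram apple dog elk lime]
  26. access lime: HIT. Cache (old->new): [ram apple dog elk lime]
  27. access elk: HIT. Cache (old->new): [ram apple dog elk lime]
  28. access peach: MISS, evict ram. Cache (old->new): [apple dog elk lime peach]
Total: 19 hits, 9 misses, 4 evictions

Answer: apple dog elk lime peach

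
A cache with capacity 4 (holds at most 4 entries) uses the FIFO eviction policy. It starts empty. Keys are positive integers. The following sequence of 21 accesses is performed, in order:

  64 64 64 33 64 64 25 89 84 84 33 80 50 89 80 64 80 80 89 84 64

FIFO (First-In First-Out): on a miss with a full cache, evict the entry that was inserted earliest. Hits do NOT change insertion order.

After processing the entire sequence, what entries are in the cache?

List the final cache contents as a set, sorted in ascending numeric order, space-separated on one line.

Answer: 50 64 84 89

Derivation:
FIFO simulation (capacity=4):
  1. access 64: MISS. Cache (old->new): [64]
  2. access 64: HIT. Cache (old->new): [64]
  3. access 64: HIT. Cache (old->new): [64]
  4. access 33: MISS. Cache (old->new): [64 33]
  5. access 64: HIT. Cache (old->new): [64 33]
  6. access 64: HIT. Cache (old->new): [64 33]
  7. access 25: MISS. Cache (old->new): [64 33 25]
  8. access 89: MISS. Cache (old->new): [64 33 25 89]
  9. access 84: MISS, evict 64. Cache (old->new): [33 25 89 84]
  10. access 84: HIT. Cache (old->new): [33 25 89 84]
  11. access 33: HIT. Cache (old->new): [33 25 89 84]
  12. access 80: MISS, evict 33. Cache (old->new): [25 89 84 80]
  13. access 50: MISS, evict 25. Cache (old->new): [89 84 80 50]
  14. access 89: HIT. Cache (old->new): [89 84 80 50]
  15. access 80: HIT. Cache (old->new): [89 84 80 50]
  16. access 64: MISS, evict 89. Cache (old->new): [84 80 50 64]
  17. access 80: HIT. Cache (old->new): [84 80 50 64]
  18. access 80: HIT. Cache (old->new): [84 80 50 64]
  19. access 89: MISS, evict 84. Cache (old->new): [80 50 64 89]
  20. access 84: MISS, evict 80. Cache (old->new): [50 64 89 84]
  21. access 64: HIT. Cache (old->new): [50 64 89 84]
Total: 11 hits, 10 misses, 6 evictions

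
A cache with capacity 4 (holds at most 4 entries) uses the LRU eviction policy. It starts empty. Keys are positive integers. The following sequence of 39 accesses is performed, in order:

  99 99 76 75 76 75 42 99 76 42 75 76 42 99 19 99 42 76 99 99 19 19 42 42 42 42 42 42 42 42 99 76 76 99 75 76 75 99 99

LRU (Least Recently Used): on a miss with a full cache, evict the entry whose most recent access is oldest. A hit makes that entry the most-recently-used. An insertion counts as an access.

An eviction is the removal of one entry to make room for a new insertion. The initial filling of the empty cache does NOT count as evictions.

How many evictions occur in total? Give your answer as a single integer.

LRU simulation (capacity=4):
  1. access 99: MISS. Cache (LRU->MRU): [99]
  2. access 99: HIT. Cache (LRU->MRU): [99]
  3. access 76: MISS. Cache (LRU->MRU): [99 76]
  4. access 75: MISS. Cache (LRU->MRU): [99 76 75]
  5. access 76: HIT. Cache (LRU->MRU): [99 75 76]
  6. access 75: HIT. Cache (LRU->MRU): [99 76 75]
  7. access 42: MISS. Cache (LRU->MRU): [99 76 75 42]
  8. access 99: HIT. Cache (LRU->MRU): [76 75 42 99]
  9. access 76: HIT. Cache (LRU->MRU): [75 42 99 76]
  10. access 42: HIT. Cache (LRU->MRU): [75 99 76 42]
  11. access 75: HIT. Cache (LRU->MRU): [99 76 42 75]
  12. access 76: HIT. Cache (LRU->MRU): [99 42 75 76]
  13. access 42: HIT. Cache (LRU->MRU): [99 75 76 42]
  14. access 99: HIT. Cache (LRU->MRU): [75 76 42 99]
  15. access 19: MISS, evict 75. Cache (LRU->MRU): [76 42 99 19]
  16. access 99: HIT. Cache (LRU->MRU): [76 42 19 99]
  17. access 42: HIT. Cache (LRU->MRU): [76 19 99 42]
  18. access 76: HIT. Cache (LRU->MRU): [19 99 42 76]
  19. access 99: HIT. Cache (LRU->MRU): [19 42 76 99]
  20. access 99: HIT. Cache (LRU->MRU): [19 42 76 99]
  21. access 19: HIT. Cache (LRU->MRU): [42 76 99 19]
  22. access 19: HIT. Cache (LRU->MRU): [42 76 99 19]
  23. access 42: HIT. Cache (LRU->MRU): [76 99 19 42]
  24. access 42: HIT. Cache (LRU->MRU): [76 99 19 42]
  25. access 42: HIT. Cache (LRU->MRU): [76 99 19 42]
  26. access 42: HIT. Cache (LRU->MRU): [76 99 19 42]
  27. access 42: HIT. Cache (LRU->MRU): [76 99 19 42]
  28. access 42: HIT. Cache (LRU->MRU): [76 99 19 42]
  29. access 42: HIT. Cache (LRU->MRU): [76 99 19 42]
  30. access 42: HIT. Cache (LRU->MRU): [76 99 19 42]
  31. access 99: HIT. Cache (LRU->MRU): [76 19 42 99]
  32. access 76: HIT. Cache (LRU->MRU): [19 42 99 76]
  33. access 76: HIT. Cache (LRU->MRU): [19 42 99 76]
  34. access 99: HIT. Cache (LRU->MRU): [19 42 76 99]
  35. access 75: MISS, evict 19. Cache (LRU->MRU): [42 76 99 75]
  36. access 76: HIT. Cache (LRU->MRU): [42 99 75 76]
  37. access 75: HIT. Cache (LRU->MRU): [42 99 76 75]
  38. access 99: HIT. Cache (LRU->MRU): [42 76 75 99]
  39. access 99: HIT. Cache (LRU->MRU): [42 76 75 99]
Total: 33 hits, 6 misses, 2 evictions

Answer: 2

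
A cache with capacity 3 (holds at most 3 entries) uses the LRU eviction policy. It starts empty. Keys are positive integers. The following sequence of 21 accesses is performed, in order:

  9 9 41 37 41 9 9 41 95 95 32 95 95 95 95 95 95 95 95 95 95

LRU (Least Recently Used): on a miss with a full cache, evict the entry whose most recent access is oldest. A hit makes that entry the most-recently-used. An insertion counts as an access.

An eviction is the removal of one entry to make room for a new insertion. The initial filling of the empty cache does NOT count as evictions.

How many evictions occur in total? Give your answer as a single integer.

LRU simulation (capacity=3):
  1. access 9: MISS. Cache (LRU->MRU): [9]
  2. access 9: HIT. Cache (LRU->MRU): [9]
  3. access 41: MISS. Cache (LRU->MRU): [9 41]
  4. access 37: MISS. Cache (LRU->MRU): [9 41 37]
  5. access 41: HIT. Cache (LRU->MRU): [9 37 41]
  6. access 9: HIT. Cache (LRU->MRU): [37 41 9]
  7. access 9: HIT. Cache (LRU->MRU): [37 41 9]
  8. access 41: HIT. Cache (LRU->MRU): [37 9 41]
  9. access 95: MISS, evict 37. Cache (LRU->MRU): [9 41 95]
  10. access 95: HIT. Cache (LRU->MRU): [9 41 95]
  11. access 32: MISS, evict 9. Cache (LRU->MRU): [41 95 32]
  12. access 95: HIT. Cache (LRU->MRU): [41 32 95]
  13. access 95: HIT. Cache (LRU->MRU): [41 32 95]
  14. access 95: HIT. Cache (LRU->MRU): [41 32 95]
  15. access 95: HIT. Cache (LRU->MRU): [41 32 95]
  16. access 95: HIT. Cache (LRU->MRU): [41 32 95]
  17. access 95: HIT. Cache (LRU->MRU): [41 32 95]
  18. access 95: HIT. Cache (LRU->MRU): [41 32 95]
  19. access 95: HIT. Cache (LRU->MRU): [41 32 95]
  20. access 95: HIT. Cache (LRU->MRU): [41 32 95]
  21. access 95: HIT. Cache (LRU->MRU): [41 32 95]
Total: 16 hits, 5 misses, 2 evictions

Answer: 2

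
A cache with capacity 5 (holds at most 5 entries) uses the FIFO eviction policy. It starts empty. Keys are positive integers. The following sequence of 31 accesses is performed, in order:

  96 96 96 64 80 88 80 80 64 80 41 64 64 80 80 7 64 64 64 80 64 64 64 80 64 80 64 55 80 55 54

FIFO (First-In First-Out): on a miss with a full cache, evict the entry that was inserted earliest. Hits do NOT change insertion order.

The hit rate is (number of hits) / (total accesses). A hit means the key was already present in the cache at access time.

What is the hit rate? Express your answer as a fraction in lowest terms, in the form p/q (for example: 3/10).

FIFO simulation (capacity=5):
  1. access 96: MISS. Cache (old->new): [96]
  2. access 96: HIT. Cache (old->new): [96]
  3. access 96: HIT. Cache (old->new): [96]
  4. access 64: MISS. Cache (old->new): [96 64]
  5. access 80: MISS. Cache (old->new): [96 64 80]
  6. access 88: MISS. Cache (old->new): [96 64 80 88]
  7. access 80: HIT. Cache (old->new): [96 64 80 88]
  8. access 80: HIT. Cache (old->new): [96 64 80 88]
  9. access 64: HIT. Cache (old->new): [96 64 80 88]
  10. access 80: HIT. Cache (old->new): [96 64 80 88]
  11. access 41: MISS. Cache (old->new): [96 64 80 88 41]
  12. access 64: HIT. Cache (old->new): [96 64 80 88 41]
  13. access 64: HIT. Cache (old->new): [96 64 80 88 41]
  14. access 80: HIT. Cache (old->new): [96 64 80 88 41]
  15. access 80: HIT. Cache (old->new): [96 64 80 88 41]
  16. access 7: MISS, evict 96. Cache (old->new): [64 80 88 41 7]
  17. access 64: HIT. Cache (old->new): [64 80 88 41 7]
  18. access 64: HIT. Cache (old->new): [64 80 88 41 7]
  19. access 64: HIT. Cache (old->new): [64 80 88 41 7]
  20. access 80: HIT. Cache (old->new): [64 80 88 41 7]
  21. access 64: HIT. Cache (old->new): [64 80 88 41 7]
  22. access 64: HIT. Cache (old->new): [64 80 88 41 7]
  23. access 64: HIT. Cache (old->new): [64 80 88 41 7]
  24. access 80: HIT. Cache (old->new): [64 80 88 41 7]
  25. access 64: HIT. Cache (old->new): [64 80 88 41 7]
  26. access 80: HIT. Cache (old->new): [64 80 88 41 7]
  27. access 64: HIT. Cache (old->new): [64 80 88 41 7]
  28. access 55: MISS, evict 64. Cache (old->new): [80 88 41 7 55]
  29. access 80: HIT. Cache (old->new): [80 88 41 7 55]
  30. access 55: HIT. Cache (old->new): [80 88 41 7 55]
  31. access 54: MISS, evict 80. Cache (old->new): [88 41 7 55 54]
Total: 23 hits, 8 misses, 3 evictions

Hit rate = 23/31

Answer: 23/31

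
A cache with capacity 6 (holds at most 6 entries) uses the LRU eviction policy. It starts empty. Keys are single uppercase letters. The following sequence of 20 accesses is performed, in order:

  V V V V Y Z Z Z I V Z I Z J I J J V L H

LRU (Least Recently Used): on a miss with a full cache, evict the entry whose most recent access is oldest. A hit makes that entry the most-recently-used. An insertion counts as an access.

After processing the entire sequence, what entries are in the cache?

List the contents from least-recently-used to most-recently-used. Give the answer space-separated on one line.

Answer: Z I J V L H

Derivation:
LRU simulation (capacity=6):
  1. access V: MISS. Cache (LRU->MRU): [V]
  2. access V: HIT. Cache (LRU->MRU): [V]
  3. access V: HIT. Cache (LRU->MRU): [V]
  4. access V: HIT. Cache (LRU->MRU): [V]
  5. access Y: MISS. Cache (LRU->MRU): [V Y]
  6. access Z: MISS. Cache (LRU->MRU): [V Y Z]
  7. access Z: HIT. Cache (LRU->MRU): [V Y Z]
  8. access Z: HIT. Cache (LRU->MRU): [V Y Z]
  9. access I: MISS. Cache (LRU->MRU): [V Y Z I]
  10. access V: HIT. Cache (LRU->MRU): [Y Z I V]
  11. access Z: HIT. Cache (LRU->MRU): [Y I V Z]
  12. access I: HIT. Cache (LRU->MRU): [Y V Z I]
  13. access Z: HIT. Cache (LRU->MRU): [Y V I Z]
  14. access J: MISS. Cache (LRU->MRU): [Y V I Z J]
  15. access I: HIT. Cache (LRU->MRU): [Y V Z J I]
  16. access J: HIT. Cache (LRU->MRU): [Y V Z I J]
  17. access J: HIT. Cache (LRU->MRU): [Y V Z I J]
  18. access V: HIT. Cache (LRU->MRU): [Y Z I J V]
  19. access L: MISS. Cache (LRU->MRU): [Y Z I J V L]
  20. access H: MISS, evict Y. Cache (LRU->MRU): [Z I J V L H]
Total: 13 hits, 7 misses, 1 evictions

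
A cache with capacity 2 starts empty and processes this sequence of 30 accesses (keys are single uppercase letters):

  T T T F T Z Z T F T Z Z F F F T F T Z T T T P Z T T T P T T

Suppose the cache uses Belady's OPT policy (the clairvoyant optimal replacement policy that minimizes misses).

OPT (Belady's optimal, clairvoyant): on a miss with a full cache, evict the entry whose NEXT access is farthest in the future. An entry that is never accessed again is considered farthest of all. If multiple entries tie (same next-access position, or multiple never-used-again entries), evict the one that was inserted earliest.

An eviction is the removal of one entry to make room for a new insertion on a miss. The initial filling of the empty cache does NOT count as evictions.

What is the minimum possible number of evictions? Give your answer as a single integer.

Answer: 7

Derivation:
OPT (Belady) simulation (capacity=2):
  1. access T: MISS. Cache: [T]
  2. access T: HIT. Next use of T: step 3. Cache: [T]
  3. access T: HIT. Next use of T: step 5. Cache: [T]
  4. access F: MISS. Cache: [T F]
  5. access T: HIT. Next use of T: step 8. Cache: [T F]
  6. access Z: MISS, evict F (next use: step 9). Cache: [T Z]
  7. access Z: HIT. Next use of Z: step 11. Cache: [T Z]
  8. access T: HIT. Next use of T: step 10. Cache: [T Z]
  9. access F: MISS, evict Z (next use: step 11). Cache: [T F]
  10. access T: HIT. Next use of T: step 16. Cache: [T F]
  11. access Z: MISS, evict T (next use: step 16). Cache: [F Z]
  12. access Z: HIT. Next use of Z: step 19. Cache: [F Z]
  13. access F: HIT. Next use of F: step 14. Cache: [F Z]
  14. access F: HIT. Next use of F: step 15. Cache: [F Z]
  15. access F: HIT. Next use of F: step 17. Cache: [F Z]
  16. access T: MISS, evict Z (next use: step 19). Cache: [F T]
  17. access F: HIT. Next use of F: never. Cache: [F T]
  18. access T: HIT. Next use of T: step 20. Cache: [F T]
  19. access Z: MISS, evict F (next use: never). Cache: [T Z]
  20. access T: HIT. Next use of T: step 21. Cache: [T Z]
  21. access T: HIT. Next use of T: step 22. Cache: [T Z]
  22. access T: HIT. Next use of T: step 25. Cache: [T Z]
  23. access P: MISS, evict T (next use: step 25). Cache: [Z P]
  24. access Z: HIT. Next use of Z: never. Cache: [Z P]
  25. access T: MISS, evict Z (next use: never). Cache: [P T]
  26. access T: HIT. Next use of T: step 27. Cache: [P T]
  27. access T: HIT. Next use of T: step 29. Cache: [P T]
  28. access P: HIT. Next use of P: never. Cache: [P T]
  29. access T: HIT. Next use of T: step 30. Cache: [P T]
  30. access T: HIT. Next use of T: never. Cache: [P T]
Total: 21 hits, 9 misses, 7 evictions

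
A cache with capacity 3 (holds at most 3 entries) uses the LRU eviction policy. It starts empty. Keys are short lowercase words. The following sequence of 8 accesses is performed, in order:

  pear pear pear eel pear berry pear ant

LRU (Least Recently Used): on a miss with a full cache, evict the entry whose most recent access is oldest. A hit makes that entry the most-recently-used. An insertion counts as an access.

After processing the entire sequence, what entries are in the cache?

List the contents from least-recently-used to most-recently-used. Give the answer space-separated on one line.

Answer: berry pear ant

Derivation:
LRU simulation (capacity=3):
  1. access pear: MISS. Cache (LRU->MRU): [pear]
  2. access pear: HIT. Cache (LRU->MRU): [pear]
  3. access pear: HIT. Cache (LRU->MRU): [pear]
  4. access eel: MISS. Cache (LRU->MRU): [pear eel]
  5. access pear: HIT. Cache (LRU->MRU): [eel pear]
  6. access berry: MISS. Cache (LRU->MRU): [eel pear berry]
  7. access pear: HIT. Cache (LRU->MRU): [eel berry pear]
  8. access ant: MISS, evict eel. Cache (LRU->MRU): [berry pear ant]
Total: 4 hits, 4 misses, 1 evictions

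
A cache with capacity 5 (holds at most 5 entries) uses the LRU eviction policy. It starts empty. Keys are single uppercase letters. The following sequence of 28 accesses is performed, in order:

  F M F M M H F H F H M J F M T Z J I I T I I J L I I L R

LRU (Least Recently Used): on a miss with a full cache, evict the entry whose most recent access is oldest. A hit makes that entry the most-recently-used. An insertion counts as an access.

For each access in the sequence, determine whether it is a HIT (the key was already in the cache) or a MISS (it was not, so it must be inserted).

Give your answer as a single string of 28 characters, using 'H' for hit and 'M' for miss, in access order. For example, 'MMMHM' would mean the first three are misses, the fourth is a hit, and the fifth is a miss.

LRU simulation (capacity=5):
  1. access F: MISS. Cache (LRU->MRU): [F]
  2. access M: MISS. Cache (LRU->MRU): [F M]
  3. access F: HIT. Cache (LRU->MRU): [M F]
  4. access M: HIT. Cache (LRU->MRU): [F M]
  5. access M: HIT. Cache (LRU->MRU): [F M]
  6. access H: MISS. Cache (LRU->MRU): [F M H]
  7. access F: HIT. Cache (LRU->MRU): [M H F]
  8. access H: HIT. Cache (LRU->MRU): [M F H]
  9. access F: HIT. Cache (LRU->MRU): [M H F]
  10. access H: HIT. Cache (LRU->MRU): [M F H]
  11. access M: HIT. Cache (LRU->MRU): [F H M]
  12. access J: MISS. Cache (LRU->MRU): [F H M J]
  13. access F: HIT. Cache (LRU->MRU): [H M J F]
  14. access M: HIT. Cache (LRU->MRU): [H J F M]
  15. access T: MISS. Cache (LRU->MRU): [H J F M T]
  16. access Z: MISS, evict H. Cache (LRU->MRU): [J F M T Z]
  17. access J: HIT. Cache (LRU->MRU): [F M T Z J]
  18. access I: MISS, evict F. Cache (LRU->MRU): [M T Z J I]
  19. access I: HIT. Cache (LRU->MRU): [M T Z J I]
  20. access T: HIT. Cache (LRU->MRU): [M Z J I T]
  21. access I: HIT. Cache (LRU->MRU): [M Z J T I]
  22. access I: HIT. Cache (LRU->MRU): [M Z J T I]
  23. access J: HIT. Cache (LRU->MRU): [M Z T I J]
  24. access L: MISS, evict M. Cache (LRU->MRU): [Z T I J L]
  25. access I: HIT. Cache (LRU->MRU): [Z T J L I]
  26. access I: HIT. Cache (LRU->MRU): [Z T J L I]
  27. access L: HIT. Cache (LRU->MRU): [Z T J I L]
  28. access R: MISS, evict Z. Cache (LRU->MRU): [T J I L R]
Total: 19 hits, 9 misses, 4 evictions

Answer: MMHHHMHHHHHMHHMMHMHHHHHMHHHM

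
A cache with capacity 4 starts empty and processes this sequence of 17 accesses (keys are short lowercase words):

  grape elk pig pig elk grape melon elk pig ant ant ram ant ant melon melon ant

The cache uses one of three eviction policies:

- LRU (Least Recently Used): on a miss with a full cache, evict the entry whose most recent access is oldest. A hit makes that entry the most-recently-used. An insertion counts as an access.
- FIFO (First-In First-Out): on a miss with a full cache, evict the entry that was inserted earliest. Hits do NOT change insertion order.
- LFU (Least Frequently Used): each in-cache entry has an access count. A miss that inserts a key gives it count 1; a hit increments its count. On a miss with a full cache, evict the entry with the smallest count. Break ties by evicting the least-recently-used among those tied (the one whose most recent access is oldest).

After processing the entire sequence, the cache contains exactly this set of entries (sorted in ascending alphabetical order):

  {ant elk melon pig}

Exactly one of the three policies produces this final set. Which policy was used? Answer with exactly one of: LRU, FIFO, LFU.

Simulating under each policy and comparing final sets:
  LRU: final set = {ant melon pig ram} -> differs
  FIFO: final set = {ant melon pig ram} -> differs
  LFU: final set = {ant elk melon pig} -> MATCHES target
Only LFU produces the target set.

Answer: LFU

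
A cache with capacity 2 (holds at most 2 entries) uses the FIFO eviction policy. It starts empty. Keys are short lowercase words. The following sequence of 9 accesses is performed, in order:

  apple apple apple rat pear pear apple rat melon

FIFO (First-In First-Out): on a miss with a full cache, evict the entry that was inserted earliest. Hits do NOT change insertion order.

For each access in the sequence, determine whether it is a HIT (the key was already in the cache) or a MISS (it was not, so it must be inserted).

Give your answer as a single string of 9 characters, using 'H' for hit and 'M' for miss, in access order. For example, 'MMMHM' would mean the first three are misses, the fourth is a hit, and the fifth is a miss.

FIFO simulation (capacity=2):
  1. access apple: MISS. Cache (old->new): [apple]
  2. access apple: HIT. Cache (old->new): [apple]
  3. access apple: HIT. Cache (old->new): [apple]
  4. access rat: MISS. Cache (old->new): [apple rat]
  5. access pear: MISS, evict apple. Cache (old->new): [rat pear]
  6. access pear: HIT. Cache (old->new): [rat pear]
  7. access apple: MISS, evict rat. Cache (old->new): [pear apple]
  8. access rat: MISS, evict pear. Cache (old->new): [apple rat]
  9. access melon: MISS, evict apple. Cache (old->new): [rat melon]
Total: 3 hits, 6 misses, 4 evictions

Answer: MHHMMHMMM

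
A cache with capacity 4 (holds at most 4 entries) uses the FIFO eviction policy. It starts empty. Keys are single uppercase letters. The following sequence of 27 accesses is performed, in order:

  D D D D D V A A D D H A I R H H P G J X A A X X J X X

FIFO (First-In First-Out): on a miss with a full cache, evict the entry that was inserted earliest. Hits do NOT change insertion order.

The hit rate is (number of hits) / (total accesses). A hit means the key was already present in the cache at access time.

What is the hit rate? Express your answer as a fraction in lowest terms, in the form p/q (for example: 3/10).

FIFO simulation (capacity=4):
  1. access D: MISS. Cache (old->new): [D]
  2. access D: HIT. Cache (old->new): [D]
  3. access D: HIT. Cache (old->new): [D]
  4. access D: HIT. Cache (old->new): [D]
  5. access D: HIT. Cache (old->new): [D]
  6. access V: MISS. Cache (old->new): [D V]
  7. access A: MISS. Cache (old->new): [D V A]
  8. access A: HIT. Cache (old->new): [D V A]
  9. access D: HIT. Cache (old->new): [D V A]
  10. access D: HIT. Cache (old->new): [D V A]
  11. access H: MISS. Cache (old->new): [D V A H]
  12. access A: HIT. Cache (old->new): [D V A H]
  13. access I: MISS, evict D. Cache (old->new): [V A H I]
  14. access R: MISS, evict V. Cache (old->new): [A H I R]
  15. access H: HIT. Cache (old->new): [A H I R]
  16. access H: HIT. Cache (old->new): [A H I R]
  17. access P: MISS, evict A. Cache (old->new): [H I R P]
  18. access G: MISS, evict H. Cache (old->new): [I R P G]
  19. access J: MISS, evict I. Cache (old->new): [R P G J]
  20. access X: MISS, evict R. Cache (old->new): [P G J X]
  21. access A: MISS, evict P. Cache (old->new): [G J X A]
  22. access A: HIT. Cache (old->new): [G J X A]
  23. access X: HIT. Cache (old->new): [G J X A]
  24. access X: HIT. Cache (old->new): [G J X A]
  25. access J: HIT. Cache (old->new): [G J X A]
  26. access X: HIT. Cache (old->new): [G J X A]
  27. access X: HIT. Cache (old->new): [G J X A]
Total: 16 hits, 11 misses, 7 evictions

Hit rate = 16/27

Answer: 16/27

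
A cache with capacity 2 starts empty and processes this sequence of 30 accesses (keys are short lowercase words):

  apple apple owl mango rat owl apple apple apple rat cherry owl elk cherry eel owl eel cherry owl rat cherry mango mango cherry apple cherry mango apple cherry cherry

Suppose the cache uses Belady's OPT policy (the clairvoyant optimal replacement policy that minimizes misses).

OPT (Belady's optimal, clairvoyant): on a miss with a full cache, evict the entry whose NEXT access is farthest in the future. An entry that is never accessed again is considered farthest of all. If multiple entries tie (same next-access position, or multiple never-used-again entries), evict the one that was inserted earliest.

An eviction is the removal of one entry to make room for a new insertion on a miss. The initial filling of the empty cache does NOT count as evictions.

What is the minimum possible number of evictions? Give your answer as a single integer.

OPT (Belady) simulation (capacity=2):
  1. access apple: MISS. Cache: [apple]
  2. access apple: HIT. Next use of apple: step 7. Cache: [apple]
  3. access owl: MISS. Cache: [apple owl]
  4. access mango: MISS, evict apple (next use: step 7). Cache: [owl mango]
  5. access rat: MISS, evict mango (next use: step 22). Cache: [owl rat]
  6. access owl: HIT. Next use of owl: step 12. Cache: [owl rat]
  7. access apple: MISS, evict owl (next use: step 12). Cache: [rat apple]
  8. access apple: HIT. Next use of apple: step 9. Cache: [rat apple]
  9. access apple: HIT. Next use of apple: step 25. Cache: [rat apple]
  10. access rat: HIT. Next use of rat: step 20. Cache: [rat apple]
  11. access cherry: MISS, evict apple (next use: step 25). Cache: [rat cherry]
  12. access owl: MISS, evict rat (next use: step 20). Cache: [cherry owl]
  13. access elk: MISS, evict owl (next use: step 16). Cache: [cherry elk]
  14. access cherry: HIT. Next use of cherry: step 18. Cache: [cherry elk]
  15. access eel: MISS, evict elk (next use: never). Cache: [cherry eel]
  16. access owl: MISS, evict cherry (next use: step 18). Cache: [eel owl]
  17. access eel: HIT. Next use of eel: never. Cache: [eel owl]
  18. access cherry: MISS, evict eel (next use: never). Cache: [owl cherry]
  19. access owl: HIT. Next use of owl: never. Cache: [owl cherry]
  20. access rat: MISS, evict owl (next use: never). Cache: [cherry rat]
  21. access cherry: HIT. Next use of cherry: step 24. Cache: [cherry rat]
  22. access mango: MISS, evict rat (next use: never). Cache: [cherry mango]
  23. access mango: HIT. Next use of mango: step 27. Cache: [cherry mango]
  24. access cherry: HIT. Next use of cherry: step 26. Cache: [cherry mango]
  25. access apple: MISS, evict mango (next use: step 27). Cache: [cherry apple]
  26. access cherry: HIT. Next use of cherry: step 29. Cache: [cherry apple]
  27. access mango: MISS, evict cherry (next use: step 29). Cache: [apple mango]
  28. access apple: HIT. Next use of apple: never. Cache: [apple mango]
  29. access cherry: MISS, evict apple (next use: never). Cache: [mango cherry]
  30. access cherry: HIT. Next use of cherry: never. Cache: [mango cherry]
Total: 14 hits, 16 misses, 14 evictions

Answer: 14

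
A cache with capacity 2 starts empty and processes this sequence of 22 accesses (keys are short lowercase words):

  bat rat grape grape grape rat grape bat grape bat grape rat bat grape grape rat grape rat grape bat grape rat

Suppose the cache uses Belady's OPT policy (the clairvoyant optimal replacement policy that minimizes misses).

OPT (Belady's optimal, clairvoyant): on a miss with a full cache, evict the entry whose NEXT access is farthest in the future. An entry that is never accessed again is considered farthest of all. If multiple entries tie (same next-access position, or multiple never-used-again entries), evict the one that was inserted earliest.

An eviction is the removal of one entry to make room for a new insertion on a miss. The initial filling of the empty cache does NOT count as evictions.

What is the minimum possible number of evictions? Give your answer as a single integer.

OPT (Belady) simulation (capacity=2):
  1. access bat: MISS. Cache: [bat]
  2. access rat: MISS. Cache: [bat rat]
  3. access grape: MISS, evict bat (next use: step 8). Cache: [rat grape]
  4. access grape: HIT. Next use of grape: step 5. Cache: [rat grape]
  5. access grape: HIT. Next use of grape: step 7. Cache: [rat grape]
  6. access rat: HIT. Next use of rat: step 12. Cache: [rat grape]
  7. access grape: HIT. Next use of grape: step 9. Cache: [rat grape]
  8. access bat: MISS, evict rat (next use: step 12). Cache: [grape bat]
  9. access grape: HIT. Next use of grape: step 11. Cache: [grape bat]
  10. access bat: HIT. Next use of bat: step 13. Cache: [grape bat]
  11. access grape: HIT. Next use of grape: step 14. Cache: [grape bat]
  12. access rat: MISS, evict grape (next use: step 14). Cache: [bat rat]
  13. access bat: HIT. Next use of bat: step 20. Cache: [bat rat]
  14. access grape: MISS, evict bat (next use: step 20). Cache: [rat grape]
  15. access grape: HIT. Next use of grape: step 17. Cache: [rat grape]
  16. access rat: HIT. Next use of rat: step 18. Cache: [rat grape]
  17. access grape: HIT. Next use of grape: step 19. Cache: [rat grape]
  18. access rat: HIT. Next use of rat: step 22. Cache: [rat grape]
  19. access grape: HIT. Next use of grape: step 21. Cache: [rat grape]
  20. access bat: MISS, evict rat (next use: step 22). Cache: [grape bat]
  21. access grape: HIT. Next use of grape: never. Cache: [grape bat]
  22. access rat: MISS, evict grape (next use: never). Cache: [bat rat]
Total: 14 hits, 8 misses, 6 evictions

Answer: 6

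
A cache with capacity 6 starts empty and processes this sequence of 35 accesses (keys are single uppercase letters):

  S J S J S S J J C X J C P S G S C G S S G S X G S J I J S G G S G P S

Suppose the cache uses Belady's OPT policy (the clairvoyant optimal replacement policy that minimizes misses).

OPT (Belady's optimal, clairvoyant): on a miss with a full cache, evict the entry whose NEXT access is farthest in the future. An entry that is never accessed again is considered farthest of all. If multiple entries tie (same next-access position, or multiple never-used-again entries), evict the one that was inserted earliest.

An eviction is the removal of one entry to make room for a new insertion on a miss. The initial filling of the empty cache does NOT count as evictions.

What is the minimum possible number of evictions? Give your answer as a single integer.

OPT (Belady) simulation (capacity=6):
  1. access S: MISS. Cache: [S]
  2. access J: MISS. Cache: [S J]
  3. access S: HIT. Next use of S: step 5. Cache: [S J]
  4. access J: HIT. Next use of J: step 7. Cache: [S J]
  5. access S: HIT. Next use of S: step 6. Cache: [S J]
  6. access S: HIT. Next use of S: step 14. Cache: [S J]
  7. access J: HIT. Next use of J: step 8. Cache: [S J]
  8. access J: HIT. Next use of J: step 11. Cache: [S J]
  9. access C: MISS. Cache: [S J C]
  10. access X: MISS. Cache: [S J C X]
  11. access J: HIT. Next use of J: step 26. Cache: [S J C X]
  12. access C: HIT. Next use of C: step 17. Cache: [S J C X]
  13. access P: MISS. Cache: [S J C X P]
  14. access S: HIT. Next use of S: step 16. Cache: [S J C X P]
  15. access G: MISS. Cache: [S J C X P G]
  16. access S: HIT. Next use of S: step 19. Cache: [S J C X P G]
  17. access C: HIT. Next use of C: never. Cache: [S J C X P G]
  18. access G: HIT. Next use of G: step 21. Cache: [S J C X P G]
  19. access S: HIT. Next use of S: step 20. Cache: [S J C X P G]
  20. access S: HIT. Next use of S: step 22. Cache: [S J C X P G]
  21. access G: HIT. Next use of G: step 24. Cache: [S J C X P G]
  22. access S: HIT. Next use of S: step 25. Cache: [S J C X P G]
  23. access X: HIT. Next use of X: never. Cache: [S J C X P G]
  24. access G: HIT. Next use of G: step 30. Cache: [S J C X P G]
  25. access S: HIT. Next use of S: step 29. Cache: [S J C X P G]
  26. access J: HIT. Next use of J: step 28. Cache: [S J C X P G]
  27. access I: MISS, evict C (next use: never). Cache: [S J X P G I]
  28. access J: HIT. Next use of J: never. Cache: [S J X P G I]
  29. access S: HIT. Next use of S: step 32. Cache: [S J X P G I]
  30. access G: HIT. Next use of G: step 31. Cache: [S J X P G I]
  31. access G: HIT. Next use of G: step 33. Cache: [S J X P G I]
  32. access S: HIT. Next use of S: step 35. Cache: [S J X P G I]
  33. access G: HIT. Next use of G: never. Cache: [S J X P G I]
  34. access P: HIT. Next use of P: never. Cache: [S J X P G I]
  35. access S: HIT. Next use of S: never. Cache: [S J X P G I]
Total: 28 hits, 7 misses, 1 evictions

Answer: 1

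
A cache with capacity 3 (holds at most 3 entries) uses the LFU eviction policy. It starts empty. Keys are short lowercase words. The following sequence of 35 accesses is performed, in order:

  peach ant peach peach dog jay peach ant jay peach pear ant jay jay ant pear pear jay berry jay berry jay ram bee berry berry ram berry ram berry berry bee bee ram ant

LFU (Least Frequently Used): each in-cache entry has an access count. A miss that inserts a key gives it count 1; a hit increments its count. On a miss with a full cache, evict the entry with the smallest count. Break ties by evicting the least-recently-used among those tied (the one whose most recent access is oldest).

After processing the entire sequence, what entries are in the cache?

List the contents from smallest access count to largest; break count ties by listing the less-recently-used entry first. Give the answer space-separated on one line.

LFU simulation (capacity=3):
  1. access peach: MISS. Cache: [peach(c=1)]
  2. access ant: MISS. Cache: [peach(c=1) ant(c=1)]
  3. access peach: HIT, count now 2. Cache: [ant(c=1) peach(c=2)]
  4. access peach: HIT, count now 3. Cache: [ant(c=1) peach(c=3)]
  5. access dog: MISS. Cache: [ant(c=1) dog(c=1) peach(c=3)]
  6. access jay: MISS, evict ant(c=1). Cache: [dog(c=1) jay(c=1) peach(c=3)]
  7. access peach: HIT, count now 4. Cache: [dog(c=1) jay(c=1) peach(c=4)]
  8. access ant: MISS, evict dog(c=1). Cache: [jay(c=1) ant(c=1) peach(c=4)]
  9. access jay: HIT, count now 2. Cache: [ant(c=1) jay(c=2) peach(c=4)]
  10. access peach: HIT, count now 5. Cache: [ant(c=1) jay(c=2) peach(c=5)]
  11. access pear: MISS, evict ant(c=1). Cache: [pear(c=1) jay(c=2) peach(c=5)]
  12. access ant: MISS, evict pear(c=1). Cache: [ant(c=1) jay(c=2) peach(c=5)]
  13. access jay: HIT, count now 3. Cache: [ant(c=1) jay(c=3) peach(c=5)]
  14. access jay: HIT, count now 4. Cache: [ant(c=1) jay(c=4) peach(c=5)]
  15. access ant: HIT, count now 2. Cache: [ant(c=2) jay(c=4) peach(c=5)]
  16. access pear: MISS, evict ant(c=2). Cache: [pear(c=1) jay(c=4) peach(c=5)]
  17. access pear: HIT, count now 2. Cache: [pear(c=2) jay(c=4) peach(c=5)]
  18. access jay: HIT, count now 5. Cache: [pear(c=2) peach(c=5) jay(c=5)]
  19. access berry: MISS, evict pear(c=2). Cache: [berry(c=1) peach(c=5) jay(c=5)]
  20. access jay: HIT, count now 6. Cache: [berry(c=1) peach(c=5) jay(c=6)]
  21. access berry: HIT, count now 2. Cache: [berry(c=2) peach(c=5) jay(c=6)]
  22. access jay: HIT, count now 7. Cache: [berry(c=2) peach(c=5) jay(c=7)]
  23. access ram: MISS, evict berry(c=2). Cache: [ram(c=1) peach(c=5) jay(c=7)]
  24. access bee: MISS, evict ram(c=1). Cache: [bee(c=1) peach(c=5) jay(c=7)]
  25. access berry: MISS, evict bee(c=1). Cache: [berry(c=1) peach(c=5) jay(c=7)]
  26. access berry: HIT, count now 2. Cache: [berry(c=2) peach(c=5) jay(c=7)]
  27. access ram: MISS, evict berry(c=2). Cache: [ram(c=1) peach(c=5) jay(c=7)]
  28. access berry: MISS, evict ram(c=1). Cache: [berry(c=1) peach(c=5) jay(c=7)]
  29. access ram: MISS, evict berry(c=1). Cache: [ram(c=1) peach(c=5) jay(c=7)]
  30. access berry: MISS, evict ram(c=1). Cache: [berry(c=1) peach(c=5) jay(c=7)]
  31. access berry: HIT, count now 2. Cache: [berry(c=2) peach(c=5) jay(c=7)]
  32. access bee: MISS, evict berry(c=2). Cache: [bee(c=1) peach(c=5) jay(c=7)]
  33. access bee: HIT, count now 2. Cache: [bee(c=2) peach(c=5) jay(c=7)]
  34. access ram: MISS, evict bee(c=2). Cache: [ram(c=1) peach(c=5) jay(c=7)]
  35. access ant: MISS, evict ram(c=1). Cache: [ant(c=1) peach(c=5) jay(c=7)]
Total: 16 hits, 19 misses, 16 evictions

Answer: ant peach jay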